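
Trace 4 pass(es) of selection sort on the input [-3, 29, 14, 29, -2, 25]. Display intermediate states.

Pass 1: Select minimum -3 at index 0, swap -> [-3, 29, 14, 29, -2, 25]
Pass 2: Select minimum -2 at index 4, swap -> [-3, -2, 14, 29, 29, 25]
Pass 3: Select minimum 14 at index 2, swap -> [-3, -2, 14, 29, 29, 25]
Pass 4: Select minimum 25 at index 5, swap -> [-3, -2, 14, 25, 29, 29]


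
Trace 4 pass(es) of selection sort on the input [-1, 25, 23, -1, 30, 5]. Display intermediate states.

Pass 1: Select minimum -1 at index 0, swap -> [-1, 25, 23, -1, 30, 5]
Pass 2: Select minimum -1 at index 3, swap -> [-1, -1, 23, 25, 30, 5]
Pass 3: Select minimum 5 at index 5, swap -> [-1, -1, 5, 25, 30, 23]
Pass 4: Select minimum 23 at index 5, swap -> [-1, -1, 5, 23, 30, 25]


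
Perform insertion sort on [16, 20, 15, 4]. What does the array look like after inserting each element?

First element 16 is already 'sorted'
Insert 20: shifted 0 elements -> [16, 20, 15, 4]
Insert 15: shifted 2 elements -> [15, 16, 20, 4]
Insert 4: shifted 3 elements -> [4, 15, 16, 20]


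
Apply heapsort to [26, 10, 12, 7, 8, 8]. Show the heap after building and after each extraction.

Build heap: [26, 10, 12, 7, 8, 8]
Extract 26: [12, 10, 8, 7, 8, 26]
Extract 12: [10, 8, 8, 7, 12, 26]
Extract 10: [8, 7, 8, 10, 12, 26]
Extract 8: [8, 7, 8, 10, 12, 26]
Extract 8: [7, 8, 8, 10, 12, 26]


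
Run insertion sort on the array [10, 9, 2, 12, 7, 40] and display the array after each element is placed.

First element 10 is already 'sorted'
Insert 9: shifted 1 elements -> [9, 10, 2, 12, 7, 40]
Insert 2: shifted 2 elements -> [2, 9, 10, 12, 7, 40]
Insert 12: shifted 0 elements -> [2, 9, 10, 12, 7, 40]
Insert 7: shifted 3 elements -> [2, 7, 9, 10, 12, 40]
Insert 40: shifted 0 elements -> [2, 7, 9, 10, 12, 40]


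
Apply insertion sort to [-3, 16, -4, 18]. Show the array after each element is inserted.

First element -3 is already 'sorted'
Insert 16: shifted 0 elements -> [-3, 16, -4, 18]
Insert -4: shifted 2 elements -> [-4, -3, 16, 18]
Insert 18: shifted 0 elements -> [-4, -3, 16, 18]


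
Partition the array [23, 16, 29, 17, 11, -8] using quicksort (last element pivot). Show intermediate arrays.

Partition 1: pivot=-8 at index 0 -> [-8, 16, 29, 17, 11, 23]
Partition 2: pivot=23 at index 4 -> [-8, 16, 17, 11, 23, 29]
Partition 3: pivot=11 at index 1 -> [-8, 11, 17, 16, 23, 29]
Partition 4: pivot=16 at index 2 -> [-8, 11, 16, 17, 23, 29]


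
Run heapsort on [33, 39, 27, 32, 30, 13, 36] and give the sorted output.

Build heap: [39, 33, 36, 32, 30, 13, 27]
Extract 39: [36, 33, 27, 32, 30, 13, 39]
Extract 36: [33, 32, 27, 13, 30, 36, 39]
Extract 33: [32, 30, 27, 13, 33, 36, 39]
Extract 32: [30, 13, 27, 32, 33, 36, 39]
Extract 30: [27, 13, 30, 32, 33, 36, 39]
Extract 27: [13, 27, 30, 32, 33, 36, 39]


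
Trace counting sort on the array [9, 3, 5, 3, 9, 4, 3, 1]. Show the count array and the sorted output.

Count array: [0, 1, 0, 3, 1, 1, 0, 0, 0, 2]
(count[i] = number of elements equal to i)
Cumulative count: [0, 1, 1, 4, 5, 6, 6, 6, 6, 8]
Sorted: [1, 3, 3, 3, 4, 5, 9, 9]


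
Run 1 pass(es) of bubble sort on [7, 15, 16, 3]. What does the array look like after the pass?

After pass 1: [7, 15, 3, 16] (1 swaps)
Total swaps: 1


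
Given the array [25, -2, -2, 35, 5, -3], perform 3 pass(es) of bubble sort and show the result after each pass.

After pass 1: [-2, -2, 25, 5, -3, 35] (4 swaps)
After pass 2: [-2, -2, 5, -3, 25, 35] (2 swaps)
After pass 3: [-2, -2, -3, 5, 25, 35] (1 swaps)
Total swaps: 7


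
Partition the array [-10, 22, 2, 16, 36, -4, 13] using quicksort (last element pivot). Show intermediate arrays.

Partition 1: pivot=13 at index 3 -> [-10, 2, -4, 13, 36, 22, 16]
Partition 2: pivot=-4 at index 1 -> [-10, -4, 2, 13, 36, 22, 16]
Partition 3: pivot=16 at index 4 -> [-10, -4, 2, 13, 16, 22, 36]
Partition 4: pivot=36 at index 6 -> [-10, -4, 2, 13, 16, 22, 36]


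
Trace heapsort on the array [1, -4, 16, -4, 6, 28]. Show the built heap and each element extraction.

Build heap: [28, 6, 16, -4, -4, 1]
Extract 28: [16, 6, 1, -4, -4, 28]
Extract 16: [6, -4, 1, -4, 16, 28]
Extract 6: [1, -4, -4, 6, 16, 28]
Extract 1: [-4, -4, 1, 6, 16, 28]
Extract -4: [-4, -4, 1, 6, 16, 28]


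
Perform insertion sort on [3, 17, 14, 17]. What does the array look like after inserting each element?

First element 3 is already 'sorted'
Insert 17: shifted 0 elements -> [3, 17, 14, 17]
Insert 14: shifted 1 elements -> [3, 14, 17, 17]
Insert 17: shifted 0 elements -> [3, 14, 17, 17]


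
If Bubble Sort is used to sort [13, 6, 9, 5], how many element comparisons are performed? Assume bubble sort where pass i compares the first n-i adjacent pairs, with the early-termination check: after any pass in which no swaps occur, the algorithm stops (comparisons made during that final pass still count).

Pass 1: compare adjacent pairs (0,1)..(2,3) = 3 comparison(s), 3 swap(s) -> [6, 9, 5, 13]
Pass 2: compare adjacent pairs (0,1)..(1,2) = 2 comparison(s), 1 swap(s) -> [6, 5, 9, 13]
Pass 3: compare adjacent pairs (0,1)..(0,1) = 1 comparison(s), 1 swap(s) -> [5, 6, 9, 13]
Every pass made at least one swap, so all n-1 passes run.
Total comparisons: 3 + 2 + 1 = 6


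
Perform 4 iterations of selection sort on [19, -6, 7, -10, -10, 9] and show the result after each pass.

Pass 1: Select minimum -10 at index 3, swap -> [-10, -6, 7, 19, -10, 9]
Pass 2: Select minimum -10 at index 4, swap -> [-10, -10, 7, 19, -6, 9]
Pass 3: Select minimum -6 at index 4, swap -> [-10, -10, -6, 19, 7, 9]
Pass 4: Select minimum 7 at index 4, swap -> [-10, -10, -6, 7, 19, 9]


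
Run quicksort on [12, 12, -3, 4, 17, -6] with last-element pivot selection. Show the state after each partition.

Partition 1: pivot=-6 at index 0 -> [-6, 12, -3, 4, 17, 12]
Partition 2: pivot=12 at index 4 -> [-6, 12, -3, 4, 12, 17]
Partition 3: pivot=4 at index 2 -> [-6, -3, 4, 12, 12, 17]


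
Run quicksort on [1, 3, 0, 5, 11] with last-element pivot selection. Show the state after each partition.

Partition 1: pivot=11 at index 4 -> [1, 3, 0, 5, 11]
Partition 2: pivot=5 at index 3 -> [1, 3, 0, 5, 11]
Partition 3: pivot=0 at index 0 -> [0, 3, 1, 5, 11]
Partition 4: pivot=1 at index 1 -> [0, 1, 3, 5, 11]


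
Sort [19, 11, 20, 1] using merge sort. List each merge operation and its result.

Divide and conquer:
  Merge [19] + [11] -> [11, 19]
  Merge [20] + [1] -> [1, 20]
  Merge [11, 19] + [1, 20] -> [1, 11, 19, 20]


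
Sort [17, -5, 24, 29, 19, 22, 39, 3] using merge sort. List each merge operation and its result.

Divide and conquer:
  Merge [17] + [-5] -> [-5, 17]
  Merge [24] + [29] -> [24, 29]
  Merge [-5, 17] + [24, 29] -> [-5, 17, 24, 29]
  Merge [19] + [22] -> [19, 22]
  Merge [39] + [3] -> [3, 39]
  Merge [19, 22] + [3, 39] -> [3, 19, 22, 39]
  Merge [-5, 17, 24, 29] + [3, 19, 22, 39] -> [-5, 3, 17, 19, 22, 24, 29, 39]


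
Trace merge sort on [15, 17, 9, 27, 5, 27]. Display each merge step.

Divide and conquer:
  Merge [17] + [9] -> [9, 17]
  Merge [15] + [9, 17] -> [9, 15, 17]
  Merge [5] + [27] -> [5, 27]
  Merge [27] + [5, 27] -> [5, 27, 27]
  Merge [9, 15, 17] + [5, 27, 27] -> [5, 9, 15, 17, 27, 27]


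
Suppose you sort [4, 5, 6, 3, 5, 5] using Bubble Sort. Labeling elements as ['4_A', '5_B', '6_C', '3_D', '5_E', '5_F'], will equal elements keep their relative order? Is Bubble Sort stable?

Trace Bubble Sort on the labeled array (the key is the number; the letter only tracks identity):
  After pass 1: [4_A, 5_B, 3_D, 5_E, 5_F, 6_C]
  After pass 2: [4_A, 3_D, 5_B, 5_E, 5_F, 6_C]
  After pass 3: [3_D, 4_A, 5_B, 5_E, 5_F, 6_C]
  After pass 4: [3_D, 4_A, 5_B, 5_E, 5_F, 6_C] (no swaps, done)
Final order: [3_D, 4_A, 5_B, 5_E, 5_F, 6_C]
Equal keys:
  value 5: originally 5_B, 5_E, 5_F; after sorting 5_B, 5_E, 5_F -> order preserved
All equal keys kept their original relative order. Bubble Sort is stable: it only swaps adjacent elements when the left one is strictly greater, so equal keys never move past each other.
Answer: Stable


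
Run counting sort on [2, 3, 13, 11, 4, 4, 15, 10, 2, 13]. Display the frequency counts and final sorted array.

Count array: [0, 0, 2, 1, 2, 0, 0, 0, 0, 0, 1, 1, 0, 2, 0, 1]
(count[i] = number of elements equal to i)
Cumulative count: [0, 0, 2, 3, 5, 5, 5, 5, 5, 5, 6, 7, 7, 9, 9, 10]
Sorted: [2, 2, 3, 4, 4, 10, 11, 13, 13, 15]


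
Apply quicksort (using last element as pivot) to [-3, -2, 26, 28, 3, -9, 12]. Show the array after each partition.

Partition 1: pivot=12 at index 4 -> [-3, -2, 3, -9, 12, 28, 26]
Partition 2: pivot=-9 at index 0 -> [-9, -2, 3, -3, 12, 28, 26]
Partition 3: pivot=-3 at index 1 -> [-9, -3, 3, -2, 12, 28, 26]
Partition 4: pivot=-2 at index 2 -> [-9, -3, -2, 3, 12, 28, 26]
Partition 5: pivot=26 at index 5 -> [-9, -3, -2, 3, 12, 26, 28]


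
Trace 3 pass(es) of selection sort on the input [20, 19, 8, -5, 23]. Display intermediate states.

Pass 1: Select minimum -5 at index 3, swap -> [-5, 19, 8, 20, 23]
Pass 2: Select minimum 8 at index 2, swap -> [-5, 8, 19, 20, 23]
Pass 3: Select minimum 19 at index 2, swap -> [-5, 8, 19, 20, 23]


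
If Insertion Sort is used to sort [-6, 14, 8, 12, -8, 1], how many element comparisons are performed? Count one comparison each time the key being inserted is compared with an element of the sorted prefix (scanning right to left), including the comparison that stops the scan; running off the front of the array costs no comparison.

Insert 14: -6 <= 14 (stop) = 1 comparison(s) -> [-6, 14, 8, 12, -8, 1]
Insert 8: 14 > 8 (shift), -6 <= 8 (stop) = 2 comparison(s) -> [-6, 8, 14, 12, -8, 1]
Insert 12: 14 > 12 (shift), 8 <= 12 (stop) = 2 comparison(s) -> [-6, 8, 12, 14, -8, 1]
Insert -8: 14 > -8 (shift), 12 > -8 (shift), 8 > -8 (shift), -6 > -8 (shift), reached front = 4 comparison(s) -> [-8, -6, 8, 12, 14, 1]
Insert 1: 14 > 1 (shift), 12 > 1 (shift), 8 > 1 (shift), -6 <= 1 (stop) = 4 comparison(s) -> [-8, -6, 1, 8, 12, 14]
Total comparisons: 1 + 2 + 2 + 4 + 4 = 13


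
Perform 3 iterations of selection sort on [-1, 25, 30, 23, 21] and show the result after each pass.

Pass 1: Select minimum -1 at index 0, swap -> [-1, 25, 30, 23, 21]
Pass 2: Select minimum 21 at index 4, swap -> [-1, 21, 30, 23, 25]
Pass 3: Select minimum 23 at index 3, swap -> [-1, 21, 23, 30, 25]


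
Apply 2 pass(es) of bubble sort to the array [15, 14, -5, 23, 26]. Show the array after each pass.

After pass 1: [14, -5, 15, 23, 26] (2 swaps)
After pass 2: [-5, 14, 15, 23, 26] (1 swaps)
Total swaps: 3


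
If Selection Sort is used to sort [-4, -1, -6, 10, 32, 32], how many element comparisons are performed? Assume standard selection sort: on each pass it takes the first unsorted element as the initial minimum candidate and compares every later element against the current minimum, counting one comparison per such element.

Pass 1: scan indices 1..5 for the minimum = 5 comparison(s); min is -6, place at index 0 -> [-6, -1, -4, 10, 32, 32]
Pass 2: scan indices 2..5 for the minimum = 4 comparison(s); min is -4, place at index 1 -> [-6, -4, -1, 10, 32, 32]
Pass 3: scan indices 3..5 for the minimum = 3 comparison(s); min is -1, place at index 2 -> [-6, -4, -1, 10, 32, 32]
Pass 4: scan indices 4..5 for the minimum = 2 comparison(s); min is 10, place at index 3 -> [-6, -4, -1, 10, 32, 32]
Pass 5: scan indices 5..5 for the minimum = 1 comparison(s); min is 32, place at index 4 -> [-6, -4, -1, 10, 32, 32]
Selection sort always scans the whole unsorted suffix, so the count is (n-1) + (n-2) + ... + 1 = n(n-1)/2 = 6*5/2 = 15 regardless of the input order.
Total comparisons: 5 + 4 + 3 + 2 + 1 = 15


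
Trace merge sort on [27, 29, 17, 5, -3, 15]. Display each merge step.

Divide and conquer:
  Merge [29] + [17] -> [17, 29]
  Merge [27] + [17, 29] -> [17, 27, 29]
  Merge [-3] + [15] -> [-3, 15]
  Merge [5] + [-3, 15] -> [-3, 5, 15]
  Merge [17, 27, 29] + [-3, 5, 15] -> [-3, 5, 15, 17, 27, 29]


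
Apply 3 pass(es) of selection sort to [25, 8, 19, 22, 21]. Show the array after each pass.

Pass 1: Select minimum 8 at index 1, swap -> [8, 25, 19, 22, 21]
Pass 2: Select minimum 19 at index 2, swap -> [8, 19, 25, 22, 21]
Pass 3: Select minimum 21 at index 4, swap -> [8, 19, 21, 22, 25]


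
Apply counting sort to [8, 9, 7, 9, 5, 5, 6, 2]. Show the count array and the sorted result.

Count array: [0, 0, 1, 0, 0, 2, 1, 1, 1, 2]
(count[i] = number of elements equal to i)
Cumulative count: [0, 0, 1, 1, 1, 3, 4, 5, 6, 8]
Sorted: [2, 5, 5, 6, 7, 8, 9, 9]


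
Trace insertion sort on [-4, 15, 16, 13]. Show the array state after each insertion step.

First element -4 is already 'sorted'
Insert 15: shifted 0 elements -> [-4, 15, 16, 13]
Insert 16: shifted 0 elements -> [-4, 15, 16, 13]
Insert 13: shifted 2 elements -> [-4, 13, 15, 16]


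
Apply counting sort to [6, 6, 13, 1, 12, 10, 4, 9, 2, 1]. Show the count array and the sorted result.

Count array: [0, 2, 1, 0, 1, 0, 2, 0, 0, 1, 1, 0, 1, 1]
(count[i] = number of elements equal to i)
Cumulative count: [0, 2, 3, 3, 4, 4, 6, 6, 6, 7, 8, 8, 9, 10]
Sorted: [1, 1, 2, 4, 6, 6, 9, 10, 12, 13]


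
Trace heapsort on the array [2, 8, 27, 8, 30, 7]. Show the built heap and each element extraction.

Build heap: [30, 8, 27, 2, 8, 7]
Extract 30: [27, 8, 7, 2, 8, 30]
Extract 27: [8, 8, 7, 2, 27, 30]
Extract 8: [8, 2, 7, 8, 27, 30]
Extract 8: [7, 2, 8, 8, 27, 30]
Extract 7: [2, 7, 8, 8, 27, 30]


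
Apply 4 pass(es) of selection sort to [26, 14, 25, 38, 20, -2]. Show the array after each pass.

Pass 1: Select minimum -2 at index 5, swap -> [-2, 14, 25, 38, 20, 26]
Pass 2: Select minimum 14 at index 1, swap -> [-2, 14, 25, 38, 20, 26]
Pass 3: Select minimum 20 at index 4, swap -> [-2, 14, 20, 38, 25, 26]
Pass 4: Select minimum 25 at index 4, swap -> [-2, 14, 20, 25, 38, 26]


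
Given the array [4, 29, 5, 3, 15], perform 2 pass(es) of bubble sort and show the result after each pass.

After pass 1: [4, 5, 3, 15, 29] (3 swaps)
After pass 2: [4, 3, 5, 15, 29] (1 swaps)
Total swaps: 4


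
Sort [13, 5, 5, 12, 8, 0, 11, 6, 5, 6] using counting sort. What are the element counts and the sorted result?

Count array: [1, 0, 0, 0, 0, 3, 2, 0, 1, 0, 0, 1, 1, 1]
(count[i] = number of elements equal to i)
Cumulative count: [1, 1, 1, 1, 1, 4, 6, 6, 7, 7, 7, 8, 9, 10]
Sorted: [0, 5, 5, 5, 6, 6, 8, 11, 12, 13]


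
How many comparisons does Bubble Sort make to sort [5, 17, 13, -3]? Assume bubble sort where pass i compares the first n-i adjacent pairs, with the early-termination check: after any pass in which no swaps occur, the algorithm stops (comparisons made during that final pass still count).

Pass 1: compare adjacent pairs (0,1)..(2,3) = 3 comparison(s), 2 swap(s) -> [5, 13, -3, 17]
Pass 2: compare adjacent pairs (0,1)..(1,2) = 2 comparison(s), 1 swap(s) -> [5, -3, 13, 17]
Pass 3: compare adjacent pairs (0,1)..(0,1) = 1 comparison(s), 1 swap(s) -> [-3, 5, 13, 17]
Every pass made at least one swap, so all n-1 passes run.
Total comparisons: 3 + 2 + 1 = 6


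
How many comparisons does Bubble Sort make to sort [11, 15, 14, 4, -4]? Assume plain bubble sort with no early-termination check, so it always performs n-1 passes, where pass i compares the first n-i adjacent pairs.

Pass 1: compare adjacent pairs (0,1)..(3,4) = 4 comparison(s), 3 swap(s) -> [11, 14, 4, -4, 15]
Pass 2: compare adjacent pairs (0,1)..(2,3) = 3 comparison(s), 2 swap(s) -> [11, 4, -4, 14, 15]
Pass 3: compare adjacent pairs (0,1)..(1,2) = 2 comparison(s), 2 swap(s) -> [4, -4, 11, 14, 15]
Pass 4: compare adjacent pairs (0,1)..(0,1) = 1 comparison(s), 1 swap(s) -> [-4, 4, 11, 14, 15]
Total comparisons: 4 + 3 + 2 + 1 = 10


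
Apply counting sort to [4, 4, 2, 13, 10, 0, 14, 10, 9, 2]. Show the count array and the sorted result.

Count array: [1, 0, 2, 0, 2, 0, 0, 0, 0, 1, 2, 0, 0, 1, 1]
(count[i] = number of elements equal to i)
Cumulative count: [1, 1, 3, 3, 5, 5, 5, 5, 5, 6, 8, 8, 8, 9, 10]
Sorted: [0, 2, 2, 4, 4, 9, 10, 10, 13, 14]


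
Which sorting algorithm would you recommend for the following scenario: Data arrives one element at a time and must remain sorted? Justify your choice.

Best choice: Insertion sort
Reason: Insertion sort naturally handles online/streaming input by inserting each new element into sorted position


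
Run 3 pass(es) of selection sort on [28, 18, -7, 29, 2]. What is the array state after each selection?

Pass 1: Select minimum -7 at index 2, swap -> [-7, 18, 28, 29, 2]
Pass 2: Select minimum 2 at index 4, swap -> [-7, 2, 28, 29, 18]
Pass 3: Select minimum 18 at index 4, swap -> [-7, 2, 18, 29, 28]


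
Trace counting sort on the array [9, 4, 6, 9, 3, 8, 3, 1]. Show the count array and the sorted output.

Count array: [0, 1, 0, 2, 1, 0, 1, 0, 1, 2]
(count[i] = number of elements equal to i)
Cumulative count: [0, 1, 1, 3, 4, 4, 5, 5, 6, 8]
Sorted: [1, 3, 3, 4, 6, 8, 9, 9]


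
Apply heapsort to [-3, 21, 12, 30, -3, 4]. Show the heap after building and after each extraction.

Build heap: [30, 21, 12, -3, -3, 4]
Extract 30: [21, 4, 12, -3, -3, 30]
Extract 21: [12, 4, -3, -3, 21, 30]
Extract 12: [4, -3, -3, 12, 21, 30]
Extract 4: [-3, -3, 4, 12, 21, 30]
Extract -3: [-3, -3, 4, 12, 21, 30]


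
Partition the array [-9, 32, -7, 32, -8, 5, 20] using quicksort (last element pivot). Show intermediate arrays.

Partition 1: pivot=20 at index 4 -> [-9, -7, -8, 5, 20, 32, 32]
Partition 2: pivot=5 at index 3 -> [-9, -7, -8, 5, 20, 32, 32]
Partition 3: pivot=-8 at index 1 -> [-9, -8, -7, 5, 20, 32, 32]
Partition 4: pivot=32 at index 6 -> [-9, -8, -7, 5, 20, 32, 32]


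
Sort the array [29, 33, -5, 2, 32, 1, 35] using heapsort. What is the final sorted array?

Build heap: [35, 33, 29, 2, 32, 1, -5]
Extract 35: [33, 32, 29, 2, -5, 1, 35]
Extract 33: [32, 2, 29, 1, -5, 33, 35]
Extract 32: [29, 2, -5, 1, 32, 33, 35]
Extract 29: [2, 1, -5, 29, 32, 33, 35]
Extract 2: [1, -5, 2, 29, 32, 33, 35]
Extract 1: [-5, 1, 2, 29, 32, 33, 35]


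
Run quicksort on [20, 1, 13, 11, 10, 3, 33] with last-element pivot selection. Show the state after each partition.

Partition 1: pivot=33 at index 6 -> [20, 1, 13, 11, 10, 3, 33]
Partition 2: pivot=3 at index 1 -> [1, 3, 13, 11, 10, 20, 33]
Partition 3: pivot=20 at index 5 -> [1, 3, 13, 11, 10, 20, 33]
Partition 4: pivot=10 at index 2 -> [1, 3, 10, 11, 13, 20, 33]
Partition 5: pivot=13 at index 4 -> [1, 3, 10, 11, 13, 20, 33]


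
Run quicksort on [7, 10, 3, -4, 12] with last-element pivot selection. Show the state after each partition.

Partition 1: pivot=12 at index 4 -> [7, 10, 3, -4, 12]
Partition 2: pivot=-4 at index 0 -> [-4, 10, 3, 7, 12]
Partition 3: pivot=7 at index 2 -> [-4, 3, 7, 10, 12]


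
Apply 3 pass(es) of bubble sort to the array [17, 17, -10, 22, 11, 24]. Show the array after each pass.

After pass 1: [17, -10, 17, 11, 22, 24] (2 swaps)
After pass 2: [-10, 17, 11, 17, 22, 24] (2 swaps)
After pass 3: [-10, 11, 17, 17, 22, 24] (1 swaps)
Total swaps: 5


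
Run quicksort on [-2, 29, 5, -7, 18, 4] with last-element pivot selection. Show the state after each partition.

Partition 1: pivot=4 at index 2 -> [-2, -7, 4, 29, 18, 5]
Partition 2: pivot=-7 at index 0 -> [-7, -2, 4, 29, 18, 5]
Partition 3: pivot=5 at index 3 -> [-7, -2, 4, 5, 18, 29]
Partition 4: pivot=29 at index 5 -> [-7, -2, 4, 5, 18, 29]


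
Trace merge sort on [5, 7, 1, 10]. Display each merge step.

Divide and conquer:
  Merge [5] + [7] -> [5, 7]
  Merge [1] + [10] -> [1, 10]
  Merge [5, 7] + [1, 10] -> [1, 5, 7, 10]


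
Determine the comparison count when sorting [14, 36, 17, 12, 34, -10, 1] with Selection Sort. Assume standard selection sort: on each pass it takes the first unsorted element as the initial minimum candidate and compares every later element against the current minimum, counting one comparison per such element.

Pass 1: scan indices 1..6 for the minimum = 6 comparison(s); min is -10, place at index 0 -> [-10, 36, 17, 12, 34, 14, 1]
Pass 2: scan indices 2..6 for the minimum = 5 comparison(s); min is 1, place at index 1 -> [-10, 1, 17, 12, 34, 14, 36]
Pass 3: scan indices 3..6 for the minimum = 4 comparison(s); min is 12, place at index 2 -> [-10, 1, 12, 17, 34, 14, 36]
Pass 4: scan indices 4..6 for the minimum = 3 comparison(s); min is 14, place at index 3 -> [-10, 1, 12, 14, 34, 17, 36]
Pass 5: scan indices 5..6 for the minimum = 2 comparison(s); min is 17, place at index 4 -> [-10, 1, 12, 14, 17, 34, 36]
Pass 6: scan indices 6..6 for the minimum = 1 comparison(s); min is 34, place at index 5 -> [-10, 1, 12, 14, 17, 34, 36]
Selection sort always scans the whole unsorted suffix, so the count is (n-1) + (n-2) + ... + 1 = n(n-1)/2 = 7*6/2 = 21 regardless of the input order.
Total comparisons: 6 + 5 + 4 + 3 + 2 + 1 = 21


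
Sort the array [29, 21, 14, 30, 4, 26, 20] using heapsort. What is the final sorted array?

Build heap: [30, 29, 26, 21, 4, 14, 20]
Extract 30: [29, 21, 26, 20, 4, 14, 30]
Extract 29: [26, 21, 14, 20, 4, 29, 30]
Extract 26: [21, 20, 14, 4, 26, 29, 30]
Extract 21: [20, 4, 14, 21, 26, 29, 30]
Extract 20: [14, 4, 20, 21, 26, 29, 30]
Extract 14: [4, 14, 20, 21, 26, 29, 30]


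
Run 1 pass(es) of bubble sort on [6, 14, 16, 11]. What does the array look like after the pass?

After pass 1: [6, 14, 11, 16] (1 swaps)
Total swaps: 1


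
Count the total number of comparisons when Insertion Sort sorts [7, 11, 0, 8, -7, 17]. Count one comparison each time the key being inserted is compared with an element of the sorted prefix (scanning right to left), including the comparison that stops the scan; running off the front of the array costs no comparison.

Insert 11: 7 <= 11 (stop) = 1 comparison(s) -> [7, 11, 0, 8, -7, 17]
Insert 0: 11 > 0 (shift), 7 > 0 (shift), reached front = 2 comparison(s) -> [0, 7, 11, 8, -7, 17]
Insert 8: 11 > 8 (shift), 7 <= 8 (stop) = 2 comparison(s) -> [0, 7, 8, 11, -7, 17]
Insert -7: 11 > -7 (shift), 8 > -7 (shift), 7 > -7 (shift), 0 > -7 (shift), reached front = 4 comparison(s) -> [-7, 0, 7, 8, 11, 17]
Insert 17: 11 <= 17 (stop) = 1 comparison(s) -> [-7, 0, 7, 8, 11, 17]
Total comparisons: 1 + 2 + 2 + 4 + 1 = 10


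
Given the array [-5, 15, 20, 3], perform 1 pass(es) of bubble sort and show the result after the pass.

After pass 1: [-5, 15, 3, 20] (1 swaps)
Total swaps: 1


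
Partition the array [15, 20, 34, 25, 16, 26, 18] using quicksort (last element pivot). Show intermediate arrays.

Partition 1: pivot=18 at index 2 -> [15, 16, 18, 25, 20, 26, 34]
Partition 2: pivot=16 at index 1 -> [15, 16, 18, 25, 20, 26, 34]
Partition 3: pivot=34 at index 6 -> [15, 16, 18, 25, 20, 26, 34]
Partition 4: pivot=26 at index 5 -> [15, 16, 18, 25, 20, 26, 34]
Partition 5: pivot=20 at index 3 -> [15, 16, 18, 20, 25, 26, 34]


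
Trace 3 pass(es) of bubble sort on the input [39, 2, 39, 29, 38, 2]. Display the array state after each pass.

After pass 1: [2, 39, 29, 38, 2, 39] (4 swaps)
After pass 2: [2, 29, 38, 2, 39, 39] (3 swaps)
After pass 3: [2, 29, 2, 38, 39, 39] (1 swaps)
Total swaps: 8


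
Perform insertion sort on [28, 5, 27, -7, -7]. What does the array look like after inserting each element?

First element 28 is already 'sorted'
Insert 5: shifted 1 elements -> [5, 28, 27, -7, -7]
Insert 27: shifted 1 elements -> [5, 27, 28, -7, -7]
Insert -7: shifted 3 elements -> [-7, 5, 27, 28, -7]
Insert -7: shifted 3 elements -> [-7, -7, 5, 27, 28]


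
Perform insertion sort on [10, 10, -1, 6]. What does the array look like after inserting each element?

First element 10 is already 'sorted'
Insert 10: shifted 0 elements -> [10, 10, -1, 6]
Insert -1: shifted 2 elements -> [-1, 10, 10, 6]
Insert 6: shifted 2 elements -> [-1, 6, 10, 10]


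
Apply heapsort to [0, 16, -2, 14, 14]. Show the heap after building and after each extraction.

Build heap: [16, 14, -2, 0, 14]
Extract 16: [14, 14, -2, 0, 16]
Extract 14: [14, 0, -2, 14, 16]
Extract 14: [0, -2, 14, 14, 16]
Extract 0: [-2, 0, 14, 14, 16]


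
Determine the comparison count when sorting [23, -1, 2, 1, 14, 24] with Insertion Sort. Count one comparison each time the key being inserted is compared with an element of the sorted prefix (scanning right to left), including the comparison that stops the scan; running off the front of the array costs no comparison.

Insert -1: 23 > -1 (shift), reached front = 1 comparison(s) -> [-1, 23, 2, 1, 14, 24]
Insert 2: 23 > 2 (shift), -1 <= 2 (stop) = 2 comparison(s) -> [-1, 2, 23, 1, 14, 24]
Insert 1: 23 > 1 (shift), 2 > 1 (shift), -1 <= 1 (stop) = 3 comparison(s) -> [-1, 1, 2, 23, 14, 24]
Insert 14: 23 > 14 (shift), 2 <= 14 (stop) = 2 comparison(s) -> [-1, 1, 2, 14, 23, 24]
Insert 24: 23 <= 24 (stop) = 1 comparison(s) -> [-1, 1, 2, 14, 23, 24]
Total comparisons: 1 + 2 + 3 + 2 + 1 = 9


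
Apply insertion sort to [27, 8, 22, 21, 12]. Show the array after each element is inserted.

First element 27 is already 'sorted'
Insert 8: shifted 1 elements -> [8, 27, 22, 21, 12]
Insert 22: shifted 1 elements -> [8, 22, 27, 21, 12]
Insert 21: shifted 2 elements -> [8, 21, 22, 27, 12]
Insert 12: shifted 3 elements -> [8, 12, 21, 22, 27]


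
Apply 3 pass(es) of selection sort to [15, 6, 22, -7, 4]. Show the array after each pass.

Pass 1: Select minimum -7 at index 3, swap -> [-7, 6, 22, 15, 4]
Pass 2: Select minimum 4 at index 4, swap -> [-7, 4, 22, 15, 6]
Pass 3: Select minimum 6 at index 4, swap -> [-7, 4, 6, 15, 22]


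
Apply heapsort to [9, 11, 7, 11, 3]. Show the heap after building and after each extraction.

Build heap: [11, 11, 7, 9, 3]
Extract 11: [11, 9, 7, 3, 11]
Extract 11: [9, 3, 7, 11, 11]
Extract 9: [7, 3, 9, 11, 11]
Extract 7: [3, 7, 9, 11, 11]


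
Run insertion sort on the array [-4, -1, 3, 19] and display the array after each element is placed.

First element -4 is already 'sorted'
Insert -1: shifted 0 elements -> [-4, -1, 3, 19]
Insert 3: shifted 0 elements -> [-4, -1, 3, 19]
Insert 19: shifted 0 elements -> [-4, -1, 3, 19]


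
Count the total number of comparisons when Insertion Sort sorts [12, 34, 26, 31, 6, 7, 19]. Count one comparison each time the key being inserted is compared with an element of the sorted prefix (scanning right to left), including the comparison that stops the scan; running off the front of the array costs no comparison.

Insert 34: 12 <= 34 (stop) = 1 comparison(s) -> [12, 34, 26, 31, 6, 7, 19]
Insert 26: 34 > 26 (shift), 12 <= 26 (stop) = 2 comparison(s) -> [12, 26, 34, 31, 6, 7, 19]
Insert 31: 34 > 31 (shift), 26 <= 31 (stop) = 2 comparison(s) -> [12, 26, 31, 34, 6, 7, 19]
Insert 6: 34 > 6 (shift), 31 > 6 (shift), 26 > 6 (shift), 12 > 6 (shift), reached front = 4 comparison(s) -> [6, 12, 26, 31, 34, 7, 19]
Insert 7: 34 > 7 (shift), 31 > 7 (shift), 26 > 7 (shift), 12 > 7 (shift), 6 <= 7 (stop) = 5 comparison(s) -> [6, 7, 12, 26, 31, 34, 19]
Insert 19: 34 > 19 (shift), 31 > 19 (shift), 26 > 19 (shift), 12 <= 19 (stop) = 4 comparison(s) -> [6, 7, 12, 19, 26, 31, 34]
Total comparisons: 1 + 2 + 2 + 4 + 5 + 4 = 18


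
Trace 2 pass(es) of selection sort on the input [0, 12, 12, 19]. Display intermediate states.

Pass 1: Select minimum 0 at index 0, swap -> [0, 12, 12, 19]
Pass 2: Select minimum 12 at index 1, swap -> [0, 12, 12, 19]


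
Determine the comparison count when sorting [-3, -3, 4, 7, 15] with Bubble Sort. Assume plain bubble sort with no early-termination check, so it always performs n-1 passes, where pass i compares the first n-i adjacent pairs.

Pass 1: compare adjacent pairs (0,1)..(3,4) = 4 comparison(s), 0 swap(s) -> [-3, -3, 4, 7, 15]
Pass 2: compare adjacent pairs (0,1)..(2,3) = 3 comparison(s), 0 swap(s) -> [-3, -3, 4, 7, 15]
Pass 3: compare adjacent pairs (0,1)..(1,2) = 2 comparison(s), 0 swap(s) -> [-3, -3, 4, 7, 15]
Pass 4: compare adjacent pairs (0,1)..(0,1) = 1 comparison(s), 0 swap(s) -> [-3, -3, 4, 7, 15]
Total comparisons: 4 + 3 + 2 + 1 = 10


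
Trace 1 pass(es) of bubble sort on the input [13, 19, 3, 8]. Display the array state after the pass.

After pass 1: [13, 3, 8, 19] (2 swaps)
Total swaps: 2


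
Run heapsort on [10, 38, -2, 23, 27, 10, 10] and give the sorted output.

Build heap: [38, 27, 10, 23, 10, -2, 10]
Extract 38: [27, 23, 10, 10, 10, -2, 38]
Extract 27: [23, 10, 10, -2, 10, 27, 38]
Extract 23: [10, 10, 10, -2, 23, 27, 38]
Extract 10: [10, -2, 10, 10, 23, 27, 38]
Extract 10: [10, -2, 10, 10, 23, 27, 38]
Extract 10: [-2, 10, 10, 10, 23, 27, 38]


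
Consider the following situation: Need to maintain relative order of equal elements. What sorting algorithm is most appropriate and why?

Best choice: Merge sort or Insertion sort
Reason: Both are stable; quicksort and heapsort are not stable


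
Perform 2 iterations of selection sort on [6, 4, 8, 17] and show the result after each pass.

Pass 1: Select minimum 4 at index 1, swap -> [4, 6, 8, 17]
Pass 2: Select minimum 6 at index 1, swap -> [4, 6, 8, 17]


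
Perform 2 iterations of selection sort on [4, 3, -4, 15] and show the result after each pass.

Pass 1: Select minimum -4 at index 2, swap -> [-4, 3, 4, 15]
Pass 2: Select minimum 3 at index 1, swap -> [-4, 3, 4, 15]


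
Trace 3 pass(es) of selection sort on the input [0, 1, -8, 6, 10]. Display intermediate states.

Pass 1: Select minimum -8 at index 2, swap -> [-8, 1, 0, 6, 10]
Pass 2: Select minimum 0 at index 2, swap -> [-8, 0, 1, 6, 10]
Pass 3: Select minimum 1 at index 2, swap -> [-8, 0, 1, 6, 10]


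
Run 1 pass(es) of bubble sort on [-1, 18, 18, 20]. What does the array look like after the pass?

After pass 1: [-1, 18, 18, 20] (0 swaps)
Total swaps: 0


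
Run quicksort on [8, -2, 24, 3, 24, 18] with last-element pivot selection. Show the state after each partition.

Partition 1: pivot=18 at index 3 -> [8, -2, 3, 18, 24, 24]
Partition 2: pivot=3 at index 1 -> [-2, 3, 8, 18, 24, 24]
Partition 3: pivot=24 at index 5 -> [-2, 3, 8, 18, 24, 24]


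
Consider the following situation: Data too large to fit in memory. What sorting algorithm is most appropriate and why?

Best choice: External merge sort
Reason: Minimizes disk I/O by sequential reads/writes


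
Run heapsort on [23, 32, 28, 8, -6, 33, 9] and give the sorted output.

Build heap: [33, 32, 28, 8, -6, 23, 9]
Extract 33: [32, 9, 28, 8, -6, 23, 33]
Extract 32: [28, 9, 23, 8, -6, 32, 33]
Extract 28: [23, 9, -6, 8, 28, 32, 33]
Extract 23: [9, 8, -6, 23, 28, 32, 33]
Extract 9: [8, -6, 9, 23, 28, 32, 33]
Extract 8: [-6, 8, 9, 23, 28, 32, 33]


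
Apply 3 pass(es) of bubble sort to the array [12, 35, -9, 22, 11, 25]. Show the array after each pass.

After pass 1: [12, -9, 22, 11, 25, 35] (4 swaps)
After pass 2: [-9, 12, 11, 22, 25, 35] (2 swaps)
After pass 3: [-9, 11, 12, 22, 25, 35] (1 swaps)
Total swaps: 7


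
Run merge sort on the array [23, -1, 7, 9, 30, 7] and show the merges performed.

Divide and conquer:
  Merge [-1] + [7] -> [-1, 7]
  Merge [23] + [-1, 7] -> [-1, 7, 23]
  Merge [30] + [7] -> [7, 30]
  Merge [9] + [7, 30] -> [7, 9, 30]
  Merge [-1, 7, 23] + [7, 9, 30] -> [-1, 7, 7, 9, 23, 30]


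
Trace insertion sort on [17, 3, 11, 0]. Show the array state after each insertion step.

First element 17 is already 'sorted'
Insert 3: shifted 1 elements -> [3, 17, 11, 0]
Insert 11: shifted 1 elements -> [3, 11, 17, 0]
Insert 0: shifted 3 elements -> [0, 3, 11, 17]


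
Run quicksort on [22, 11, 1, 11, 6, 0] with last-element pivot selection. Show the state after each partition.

Partition 1: pivot=0 at index 0 -> [0, 11, 1, 11, 6, 22]
Partition 2: pivot=22 at index 5 -> [0, 11, 1, 11, 6, 22]
Partition 3: pivot=6 at index 2 -> [0, 1, 6, 11, 11, 22]
Partition 4: pivot=11 at index 4 -> [0, 1, 6, 11, 11, 22]


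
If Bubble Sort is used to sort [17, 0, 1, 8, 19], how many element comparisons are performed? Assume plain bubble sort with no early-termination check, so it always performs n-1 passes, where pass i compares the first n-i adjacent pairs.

Pass 1: compare adjacent pairs (0,1)..(3,4) = 4 comparison(s), 3 swap(s) -> [0, 1, 8, 17, 19]
Pass 2: compare adjacent pairs (0,1)..(2,3) = 3 comparison(s), 0 swap(s) -> [0, 1, 8, 17, 19]
Pass 3: compare adjacent pairs (0,1)..(1,2) = 2 comparison(s), 0 swap(s) -> [0, 1, 8, 17, 19]
Pass 4: compare adjacent pairs (0,1)..(0,1) = 1 comparison(s), 0 swap(s) -> [0, 1, 8, 17, 19]
Total comparisons: 4 + 3 + 2 + 1 = 10


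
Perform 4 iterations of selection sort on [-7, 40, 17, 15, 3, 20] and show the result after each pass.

Pass 1: Select minimum -7 at index 0, swap -> [-7, 40, 17, 15, 3, 20]
Pass 2: Select minimum 3 at index 4, swap -> [-7, 3, 17, 15, 40, 20]
Pass 3: Select minimum 15 at index 3, swap -> [-7, 3, 15, 17, 40, 20]
Pass 4: Select minimum 17 at index 3, swap -> [-7, 3, 15, 17, 40, 20]


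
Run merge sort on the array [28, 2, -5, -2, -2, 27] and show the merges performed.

Divide and conquer:
  Merge [2] + [-5] -> [-5, 2]
  Merge [28] + [-5, 2] -> [-5, 2, 28]
  Merge [-2] + [27] -> [-2, 27]
  Merge [-2] + [-2, 27] -> [-2, -2, 27]
  Merge [-5, 2, 28] + [-2, -2, 27] -> [-5, -2, -2, 2, 27, 28]


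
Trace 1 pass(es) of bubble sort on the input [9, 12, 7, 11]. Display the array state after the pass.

After pass 1: [9, 7, 11, 12] (2 swaps)
Total swaps: 2


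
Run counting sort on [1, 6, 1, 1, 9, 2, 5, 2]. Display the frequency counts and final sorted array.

Count array: [0, 3, 2, 0, 0, 1, 1, 0, 0, 1]
(count[i] = number of elements equal to i)
Cumulative count: [0, 3, 5, 5, 5, 6, 7, 7, 7, 8]
Sorted: [1, 1, 1, 2, 2, 5, 6, 9]


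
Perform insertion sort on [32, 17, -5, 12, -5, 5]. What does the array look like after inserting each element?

First element 32 is already 'sorted'
Insert 17: shifted 1 elements -> [17, 32, -5, 12, -5, 5]
Insert -5: shifted 2 elements -> [-5, 17, 32, 12, -5, 5]
Insert 12: shifted 2 elements -> [-5, 12, 17, 32, -5, 5]
Insert -5: shifted 3 elements -> [-5, -5, 12, 17, 32, 5]
Insert 5: shifted 3 elements -> [-5, -5, 5, 12, 17, 32]


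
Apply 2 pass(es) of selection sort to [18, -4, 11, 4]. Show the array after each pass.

Pass 1: Select minimum -4 at index 1, swap -> [-4, 18, 11, 4]
Pass 2: Select minimum 4 at index 3, swap -> [-4, 4, 11, 18]


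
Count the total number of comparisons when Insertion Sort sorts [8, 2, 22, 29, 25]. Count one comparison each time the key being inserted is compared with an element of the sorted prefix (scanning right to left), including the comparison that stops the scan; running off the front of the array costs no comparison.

Insert 2: 8 > 2 (shift), reached front = 1 comparison(s) -> [2, 8, 22, 29, 25]
Insert 22: 8 <= 22 (stop) = 1 comparison(s) -> [2, 8, 22, 29, 25]
Insert 29: 22 <= 29 (stop) = 1 comparison(s) -> [2, 8, 22, 29, 25]
Insert 25: 29 > 25 (shift), 22 <= 25 (stop) = 2 comparison(s) -> [2, 8, 22, 25, 29]
Total comparisons: 1 + 1 + 1 + 2 = 5


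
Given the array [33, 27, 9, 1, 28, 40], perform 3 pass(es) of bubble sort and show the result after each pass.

After pass 1: [27, 9, 1, 28, 33, 40] (4 swaps)
After pass 2: [9, 1, 27, 28, 33, 40] (2 swaps)
After pass 3: [1, 9, 27, 28, 33, 40] (1 swaps)
Total swaps: 7


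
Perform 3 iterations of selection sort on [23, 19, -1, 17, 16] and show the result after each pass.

Pass 1: Select minimum -1 at index 2, swap -> [-1, 19, 23, 17, 16]
Pass 2: Select minimum 16 at index 4, swap -> [-1, 16, 23, 17, 19]
Pass 3: Select minimum 17 at index 3, swap -> [-1, 16, 17, 23, 19]


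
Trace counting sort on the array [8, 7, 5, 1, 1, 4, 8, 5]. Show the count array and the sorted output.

Count array: [0, 2, 0, 0, 1, 2, 0, 1, 2]
(count[i] = number of elements equal to i)
Cumulative count: [0, 2, 2, 2, 3, 5, 5, 6, 8]
Sorted: [1, 1, 4, 5, 5, 7, 8, 8]


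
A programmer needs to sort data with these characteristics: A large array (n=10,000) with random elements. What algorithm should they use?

Best choice: Quicksort or Mergesort
Reason: Both have O(n log n) average case; quicksort has lower constant factors


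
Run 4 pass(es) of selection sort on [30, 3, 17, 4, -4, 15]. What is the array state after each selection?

Pass 1: Select minimum -4 at index 4, swap -> [-4, 3, 17, 4, 30, 15]
Pass 2: Select minimum 3 at index 1, swap -> [-4, 3, 17, 4, 30, 15]
Pass 3: Select minimum 4 at index 3, swap -> [-4, 3, 4, 17, 30, 15]
Pass 4: Select minimum 15 at index 5, swap -> [-4, 3, 4, 15, 30, 17]


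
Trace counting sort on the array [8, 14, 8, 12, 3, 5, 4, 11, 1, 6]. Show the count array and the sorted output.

Count array: [0, 1, 0, 1, 1, 1, 1, 0, 2, 0, 0, 1, 1, 0, 1]
(count[i] = number of elements equal to i)
Cumulative count: [0, 1, 1, 2, 3, 4, 5, 5, 7, 7, 7, 8, 9, 9, 10]
Sorted: [1, 3, 4, 5, 6, 8, 8, 11, 12, 14]


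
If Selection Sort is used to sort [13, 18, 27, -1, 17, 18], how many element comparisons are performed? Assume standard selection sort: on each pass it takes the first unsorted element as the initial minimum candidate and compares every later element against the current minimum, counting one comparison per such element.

Pass 1: scan indices 1..5 for the minimum = 5 comparison(s); min is -1, place at index 0 -> [-1, 18, 27, 13, 17, 18]
Pass 2: scan indices 2..5 for the minimum = 4 comparison(s); min is 13, place at index 1 -> [-1, 13, 27, 18, 17, 18]
Pass 3: scan indices 3..5 for the minimum = 3 comparison(s); min is 17, place at index 2 -> [-1, 13, 17, 18, 27, 18]
Pass 4: scan indices 4..5 for the minimum = 2 comparison(s); min is 18, place at index 3 -> [-1, 13, 17, 18, 27, 18]
Pass 5: scan indices 5..5 for the minimum = 1 comparison(s); min is 18, place at index 4 -> [-1, 13, 17, 18, 18, 27]
Selection sort always scans the whole unsorted suffix, so the count is (n-1) + (n-2) + ... + 1 = n(n-1)/2 = 6*5/2 = 15 regardless of the input order.
Total comparisons: 5 + 4 + 3 + 2 + 1 = 15


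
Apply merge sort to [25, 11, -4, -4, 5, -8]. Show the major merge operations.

Divide and conquer:
  Merge [11] + [-4] -> [-4, 11]
  Merge [25] + [-4, 11] -> [-4, 11, 25]
  Merge [5] + [-8] -> [-8, 5]
  Merge [-4] + [-8, 5] -> [-8, -4, 5]
  Merge [-4, 11, 25] + [-8, -4, 5] -> [-8, -4, -4, 5, 11, 25]


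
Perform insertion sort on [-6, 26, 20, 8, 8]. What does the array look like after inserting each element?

First element -6 is already 'sorted'
Insert 26: shifted 0 elements -> [-6, 26, 20, 8, 8]
Insert 20: shifted 1 elements -> [-6, 20, 26, 8, 8]
Insert 8: shifted 2 elements -> [-6, 8, 20, 26, 8]
Insert 8: shifted 2 elements -> [-6, 8, 8, 20, 26]


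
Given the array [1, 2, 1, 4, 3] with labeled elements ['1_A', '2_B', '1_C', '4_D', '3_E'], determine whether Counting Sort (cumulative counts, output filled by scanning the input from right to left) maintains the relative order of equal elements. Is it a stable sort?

Trace Counting Sort on the labeled array (the key is the number; the letter only tracks identity):
  Counts for values 0..4: [0, 2, 1, 1, 1]
  Cumulative counts: [0, 2, 3, 4, 5]
  Scan right to left: place 3_E at output index 3
  Scan right to left: place 4_D at output index 4
  Scan right to left: place 1_C at output index 1
  Scan right to left: place 2_B at output index 2
  Scan right to left: place 1_A at output index 0
  Output: [1_A, 1_C, 2_B, 3_E, 4_D]
Equal keys:
  value 1: originally 1_A, 1_C; after sorting 1_A, 1_C -> order preserved
All equal keys kept their original relative order. Counting Sort is stable: scanning the input right to left with decreasing cumulative counts places later duplicates at later output positions.
Answer: Stable


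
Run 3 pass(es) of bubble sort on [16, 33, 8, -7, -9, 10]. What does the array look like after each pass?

After pass 1: [16, 8, -7, -9, 10, 33] (4 swaps)
After pass 2: [8, -7, -9, 10, 16, 33] (4 swaps)
After pass 3: [-7, -9, 8, 10, 16, 33] (2 swaps)
Total swaps: 10


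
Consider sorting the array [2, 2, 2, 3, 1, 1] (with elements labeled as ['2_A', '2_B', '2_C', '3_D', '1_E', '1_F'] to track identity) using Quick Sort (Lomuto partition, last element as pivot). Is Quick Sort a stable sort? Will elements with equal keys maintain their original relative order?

Trace Quick Sort on the labeled array (the key is the number; the letter only tracks identity):
  Partition indices 0..5 around pivot 1_F -> [1_E, 1_F, 2_C, 3_D, 2_A, 2_B]
  Partition indices 2..5 around pivot 2_B -> [1_E, 1_F, 2_C, 2_A, 2_B, 3_D]
  Partition indices 2..3 around pivot 2_A -> [1_E, 1_F, 2_C, 2_A, 2_B, 3_D]
Final order: [1_E, 1_F, 2_C, 2_A, 2_B, 3_D]
Equal keys:
  value 1: originally 1_E, 1_F; after sorting 1_E, 1_F -> order preserved
  value 2: originally 2_A, 2_B, 2_C; after sorting 2_C, 2_A, 2_B -> order changed
Equal keys were reordered, so Quick Sort is not stable: partition swaps elements across long distances and can reorder equal keys. (One such input is enough; an unstable sort may happen to preserve order on other inputs, but it gives no guarantee.)
Answer: Not stable
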